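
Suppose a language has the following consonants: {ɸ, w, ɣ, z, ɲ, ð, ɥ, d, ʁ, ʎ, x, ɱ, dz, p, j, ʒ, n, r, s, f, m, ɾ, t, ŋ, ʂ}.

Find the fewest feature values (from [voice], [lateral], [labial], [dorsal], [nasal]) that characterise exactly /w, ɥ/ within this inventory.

[+labial, +dorsal]

Every target segment is [+labial], [+dorsal]; each remaining inventory member fails at least one of these. Each conjunct is needed — [+dorsal] alone would also admit /ɣ, ɲ, ʁ, ʎ, …/; [+labial] alone would also admit /ɸ, ɱ, p, f, …/ — and no other single listed feature has exactly this extension, so two is the minimum.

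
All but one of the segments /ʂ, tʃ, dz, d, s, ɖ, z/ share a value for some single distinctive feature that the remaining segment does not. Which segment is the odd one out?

/z, ʂ, ɖ, d, dz, s/ are all [-distributed], but /tʃ/ (voiceless postalveolar affricate) is [+distributed]. No other single segment can be removed to leave a set sharing one feature value that the removed segment lacks, so /tʃ/ is the odd one out.

tʃ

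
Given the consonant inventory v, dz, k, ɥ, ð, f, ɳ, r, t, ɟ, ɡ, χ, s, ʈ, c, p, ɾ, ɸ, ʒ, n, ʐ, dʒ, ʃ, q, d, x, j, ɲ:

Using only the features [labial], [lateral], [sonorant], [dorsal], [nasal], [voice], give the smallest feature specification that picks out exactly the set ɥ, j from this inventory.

[+sonorant, -nasal, +dorsal]

/ɥ, j/ are all [+sonorant], [-nasal], [+dorsal], and no other segment in the inventory matches all three values. Dropping any one of them over-generates: [-nasal, +dorsal] alone would also admit /k, ɟ, ɡ, χ, …/; [+sonorant, +dorsal] alone would also admit /ɲ/; [+sonorant, -nasal] alone would also admit /r, ɾ/. No other combination of two listed features picks out exactly this set either, so fewer than three features will not do.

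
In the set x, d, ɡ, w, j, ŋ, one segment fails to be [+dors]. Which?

d

Every segment except /d/ is [+dorsal]. /d/ (voiced alveolar stop) is [−dorsal], so it is the exception.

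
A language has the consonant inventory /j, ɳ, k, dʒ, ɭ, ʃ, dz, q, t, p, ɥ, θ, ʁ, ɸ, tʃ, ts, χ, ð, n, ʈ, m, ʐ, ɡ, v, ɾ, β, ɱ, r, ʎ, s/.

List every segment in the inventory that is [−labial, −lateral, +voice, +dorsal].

j, ʁ, ɡ

Eliminate segments failing any feature: /ɳ, dʒ, dz, ð, n, ʐ, ɾ, r/ are [−dorsal]; /k, ʃ, q, t, θ, tʃ, ts, χ, ʈ, s/ are [−voice]; /ɭ, ʎ/ are [+lateral]; /p, ɥ, ɸ, m, v, β, ɱ/ are [+labial]. The remaining /j, ʁ, ɡ/ satisfy [−labial], [−lateral], [+voice], [+dorsal].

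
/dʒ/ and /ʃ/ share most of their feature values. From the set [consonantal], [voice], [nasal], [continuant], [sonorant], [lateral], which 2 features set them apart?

[voice], [continuant]

/dʒ/ is the voiced postalveolar affricate and /ʃ/ is the voiceless postalveolar fricative. Both are [+consonantal], [-nasal], [-sonorant], [-lateral]. /dʒ/ is [+voice] while /ʃ/ is [-voice]; /dʒ/ is [-continuant] while /ʃ/ is [+continuant], so the distinguishing features are [voice], [continuant].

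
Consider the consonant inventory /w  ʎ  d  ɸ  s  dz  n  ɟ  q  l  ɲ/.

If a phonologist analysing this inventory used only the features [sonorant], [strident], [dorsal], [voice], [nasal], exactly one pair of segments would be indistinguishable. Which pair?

ʎ, w

Both /ʎ/ and /w/ are [+sonorant], [-strident], [+dorsal], [+voice], [-nasal]. Since the list omits [lateral], [labial], [round] and [back] — which do distinguish the palatal lateral approximant from the labial-velar glide — this pair collapses; all other pairs remain distinct.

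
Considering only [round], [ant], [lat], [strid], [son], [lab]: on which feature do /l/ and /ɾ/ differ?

The two segments share [−round], [+anterior], [−strident], [+sonorant], [−labial]. The only feature from the list on which they differ: /l/ is [+lateral] while /ɾ/ is [−lateral].

[lateral]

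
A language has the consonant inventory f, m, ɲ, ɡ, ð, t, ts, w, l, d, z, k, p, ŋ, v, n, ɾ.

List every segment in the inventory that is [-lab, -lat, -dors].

ð, t, ts, d, z, n, ɾ

Checking each segment against [-labial], [-lateral], [-dorsal]: /ð/ (voiced dental fricative), /t/ (voiceless alveolar stop), /ts/ (voiceless alveolar affricate), /d/ (voiced alveolar stop), /z/ (voiced alveolar fricative), /n/ (alveolar nasal), among others, satisfy every feature; every other segment in the inventory fails at least one.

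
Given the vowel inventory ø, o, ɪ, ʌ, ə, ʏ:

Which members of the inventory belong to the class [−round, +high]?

ɪ

Eliminate segments failing any feature: /ø, o, ʏ/ are [+round]; /ʌ, ə/ are [−high]. The remaining /ɪ/ satisfy [−round], [+high].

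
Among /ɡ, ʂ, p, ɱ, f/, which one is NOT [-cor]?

ʂ

/ɱ, p, f, ɡ/ are all [-coronal]; /ʂ/ (voiceless retroflex fricative) is [+coronal].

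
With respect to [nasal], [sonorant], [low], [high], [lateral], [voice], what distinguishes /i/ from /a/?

/i/ (high front unrounded tense vowel) and /a/ (low unrounded vowel) agree on [−nasal], [+sonorant], [−lateral], [+voice]. They differ on [high] (/i/ [+], /a/ [−]), [low] (/i/ [−], /a/ [+]).

[high], [low]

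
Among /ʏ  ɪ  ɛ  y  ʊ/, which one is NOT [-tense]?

/ʊ, ɛ, ɪ, ʏ/ are all [-tense]; /y/ (high front rounded tense vowel) is [+tense].

y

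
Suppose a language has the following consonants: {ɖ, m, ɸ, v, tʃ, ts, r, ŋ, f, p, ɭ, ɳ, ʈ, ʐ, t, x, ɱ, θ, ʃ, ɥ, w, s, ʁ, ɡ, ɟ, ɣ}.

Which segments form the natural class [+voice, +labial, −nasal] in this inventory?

v, ɥ, w

Eliminate segments failing any feature: /ɖ, r, ŋ, ɭ, ɳ, ʐ, ʁ, ɡ, ɟ, ɣ/ are [−labial]; /m, ɱ/ are [+nasal]; /ɸ, tʃ, ts, f, p, ʈ, t, x, θ, ʃ, s/ are [−voice]. The remaining /v, ɥ, w/ satisfy [+voice], [+labial], [−nasal].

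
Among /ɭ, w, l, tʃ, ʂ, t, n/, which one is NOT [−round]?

w

/ʂ, tʃ, l, n, ɭ, t/ are all [−round]; /w/ (labial-velar glide) is [+round].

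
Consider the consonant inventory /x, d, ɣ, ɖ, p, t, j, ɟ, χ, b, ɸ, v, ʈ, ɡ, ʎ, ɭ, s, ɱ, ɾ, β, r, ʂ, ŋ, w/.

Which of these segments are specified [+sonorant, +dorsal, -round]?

j, ʎ, ŋ

Eliminate segments failing any feature: /x, d, ɣ, ɖ, p, t, ɟ, χ, b, ɸ, v, ʈ, ɡ, s, β, ʂ/ are [-sonorant]; /ɭ, ɱ, ɾ, r/ are [-dorsal]; /w/ is [+round]. The remaining /j, ʎ, ŋ/ satisfy [+sonorant], [+dorsal], [-round].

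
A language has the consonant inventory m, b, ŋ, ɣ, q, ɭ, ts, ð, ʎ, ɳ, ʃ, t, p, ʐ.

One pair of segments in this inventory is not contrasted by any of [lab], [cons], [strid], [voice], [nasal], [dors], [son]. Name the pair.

On the given features, /ts/ and /ʃ/ have an identical profile: [-labial], [+consonantal], [+strident], [-voice], [-nasal], [-dorsal], [-sonorant]. No other two segments in the inventory coincide on all 7 features. (They do differ in [continuant], [anterior] and [distributed], which are not among the given features.)

ts, ʃ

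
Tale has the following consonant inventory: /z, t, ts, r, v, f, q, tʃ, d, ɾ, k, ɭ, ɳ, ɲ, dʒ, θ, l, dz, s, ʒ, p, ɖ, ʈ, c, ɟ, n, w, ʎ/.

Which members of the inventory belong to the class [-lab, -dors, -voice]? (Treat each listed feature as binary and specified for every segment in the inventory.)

Checking each segment against [-labial], [-dorsal], [-voice]: /t/ (voiceless alveolar stop), /ts/ (voiceless alveolar affricate), /tʃ/ (voiceless postalveolar affricate), /θ/ (voiceless dental fricative), /s/ (voiceless alveolar fricative), /ʈ/ (voiceless retroflex stop) satisfy every feature; every other segment in the inventory fails at least one.

t, ts, tʃ, θ, s, ʈ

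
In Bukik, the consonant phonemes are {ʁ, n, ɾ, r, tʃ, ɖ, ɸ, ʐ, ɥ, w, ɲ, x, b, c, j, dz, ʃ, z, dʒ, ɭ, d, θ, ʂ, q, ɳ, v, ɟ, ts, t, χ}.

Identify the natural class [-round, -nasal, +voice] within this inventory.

ʁ, ɾ, r, ɖ, ʐ, b, j, dz, z, dʒ, ɭ, d, v, ɟ

Checking each segment against [-round], [-nasal], [+voice]: /ʁ/ (voiced uvular fricative), /ɾ/ (alveolar tap), /r/ (alveolar trill), /ɖ/ (voiced retroflex stop), /ʐ/ (voiced retroflex fricative), /b/ (voiced bilabial stop), among others, satisfy every feature; every other segment in the inventory fails at least one.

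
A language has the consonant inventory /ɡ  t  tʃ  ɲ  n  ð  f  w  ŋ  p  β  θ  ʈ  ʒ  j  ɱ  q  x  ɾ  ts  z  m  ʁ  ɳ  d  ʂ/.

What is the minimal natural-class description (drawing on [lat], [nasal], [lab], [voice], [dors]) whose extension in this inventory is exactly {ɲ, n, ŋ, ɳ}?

Every target segment is [+nasal], [−labial]; each remaining inventory member fails at least one of these. Each conjunct is needed — [−labial] alone would also admit /ɡ, t, tʃ, ð, …/; [+nasal] alone would also admit /ɱ, m/ — and no other single listed feature has exactly this extension, so two is the minimum.

[+nasal, −lab]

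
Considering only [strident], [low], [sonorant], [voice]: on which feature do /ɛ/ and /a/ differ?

[low]

The two segments share [-strident], [+sonorant], [+voice]. The only feature from the list on which they differ: /ɛ/ is [-low] while /a/ is [+low].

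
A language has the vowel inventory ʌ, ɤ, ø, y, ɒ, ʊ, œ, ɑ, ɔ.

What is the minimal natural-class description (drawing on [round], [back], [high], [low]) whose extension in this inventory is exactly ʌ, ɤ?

[-low, -round]

/ʌ, ɤ/ are all [-low], [-round], and no other segment in the inventory matches both values. Dropping any one of them over-generates: [-round] alone would also admit /ɑ/; [-low] alone would also admit /ø, y, ʊ, œ, …/. No other single listed feature picks out exactly this set either, so fewer than two features will not do.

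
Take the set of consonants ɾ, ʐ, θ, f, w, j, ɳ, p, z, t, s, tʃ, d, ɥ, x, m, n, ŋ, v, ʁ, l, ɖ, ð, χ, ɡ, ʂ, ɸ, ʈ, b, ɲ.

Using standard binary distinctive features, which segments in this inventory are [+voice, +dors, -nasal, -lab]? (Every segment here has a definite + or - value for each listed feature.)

Eliminate segments failing any feature: /ɾ, ʐ, ɳ, z, d, m, n, v, l, ɖ, ð, b/ are [-dorsal]; /θ, f, p, t, s, tʃ, x, χ, ʂ, ɸ, ʈ/ are [-voice]; /w, ɥ/ are [+labial]; /ŋ, ɲ/ are [+nasal]. The remaining /j, ʁ, ɡ/ satisfy [+voice], [+dorsal], [-nasal], [-labial].

j, ʁ, ɡ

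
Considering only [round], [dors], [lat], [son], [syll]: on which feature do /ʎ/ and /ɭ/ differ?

[dorsal]

The two segments share [-round], [+lateral], [+sonorant], [-syllabic]. The only feature from the list on which they differ: /ʎ/ is [+dorsal] while /ɭ/ is [-dorsal].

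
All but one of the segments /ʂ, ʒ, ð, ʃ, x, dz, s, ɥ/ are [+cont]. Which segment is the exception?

dz

Every segment except /dz/ is [+continuant]. /dz/ (voiced alveolar affricate) is [-continuant], so it is the exception.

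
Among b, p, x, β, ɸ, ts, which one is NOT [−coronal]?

Every segment except /ts/ is [−coronal]. /ts/ (voiceless alveolar affricate) is [+coronal], so it is the exception.

ts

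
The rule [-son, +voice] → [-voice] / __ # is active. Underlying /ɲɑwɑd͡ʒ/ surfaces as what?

Only the final segment /d͡ʒ/ is both word-final and matches the structural description. It is a voiced postalveolar affricate, so [-son, +voice] holds; changing it to [-voice] with all other features held fixed yields /t͡ʃ/ (voiceless postalveolar affricate). No other segment meets both the structural description and the environment, so the output is [ɲɑwɑt͡ʃ].

[ɲɑwɑt͡ʃ]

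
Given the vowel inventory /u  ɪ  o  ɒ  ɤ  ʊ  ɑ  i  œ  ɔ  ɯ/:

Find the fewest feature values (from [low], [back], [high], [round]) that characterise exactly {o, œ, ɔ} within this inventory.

The class [-high], [-low], [+round] has exactly /o, œ, ɔ/ as its extension in this inventory. No smaller conjunction from the listed features achieves this: [-low, +round] alone would also admit /u, ʊ/; [-high, +round] alone would also admit /ɒ/; [-high, -low] alone would also admit /ɤ/; and checking the remaining two-feature bundles turns up none with this extension.

[-high, -low, +round]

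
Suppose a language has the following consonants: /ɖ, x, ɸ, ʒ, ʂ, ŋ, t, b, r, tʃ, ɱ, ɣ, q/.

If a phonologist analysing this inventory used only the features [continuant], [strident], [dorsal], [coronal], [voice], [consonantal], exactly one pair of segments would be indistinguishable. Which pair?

ɱ, b

On the given features, /ɱ/ and /b/ have an identical profile: [-continuant], [-strident], [-dorsal], [-coronal], [+voice], [+consonantal]. No other two segments in the inventory coincide on all 6 features. (They do differ in [sonorant] and [nasal], which are not among the given features.)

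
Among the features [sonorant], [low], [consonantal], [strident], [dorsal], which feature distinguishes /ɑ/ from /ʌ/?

The two segments share [+sonorant], [-consonantal], [-strident], [+dorsal]. The only feature from the list on which they differ: /ɑ/ is [+low] while /ʌ/ is [-low].

[low]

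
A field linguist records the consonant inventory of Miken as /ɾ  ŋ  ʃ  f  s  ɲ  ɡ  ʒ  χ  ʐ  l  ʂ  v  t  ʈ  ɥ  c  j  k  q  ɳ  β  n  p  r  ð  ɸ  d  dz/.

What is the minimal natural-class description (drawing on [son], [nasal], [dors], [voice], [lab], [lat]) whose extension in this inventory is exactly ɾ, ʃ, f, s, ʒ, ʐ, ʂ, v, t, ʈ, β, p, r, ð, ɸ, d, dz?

/ɾ, ʃ, f, s, ʒ, ʐ, ʂ, v, t, ʈ, β, p, r, ð, ɸ, d, dz/ are all [−nasal], [−lateral], [−dorsal], and no other segment in the inventory matches all three values. Dropping any one of them over-generates: [−lateral, −dorsal] alone would also admit /ɳ, n/; [−nasal, −dorsal] alone would also admit /l/; [−nasal, −lateral] alone would also admit /ɡ, χ, ɥ, c, …/. No other combination of two listed features picks out exactly this set either, so fewer than three features will not do.

[−nasal, −lat, −dors]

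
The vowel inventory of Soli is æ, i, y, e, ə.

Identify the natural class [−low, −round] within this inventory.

i, e, ə

The [−low] segments are /i, y, e, ə/.
Of those, [−round] leaves /i, e, ə/.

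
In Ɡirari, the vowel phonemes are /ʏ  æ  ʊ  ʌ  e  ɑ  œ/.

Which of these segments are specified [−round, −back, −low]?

First, the [−round] segments are /æ, ʌ, e, ɑ/.
Intersecting with [−back] gives /æ, e/.
Intersecting with [−low] leaves /e/.

e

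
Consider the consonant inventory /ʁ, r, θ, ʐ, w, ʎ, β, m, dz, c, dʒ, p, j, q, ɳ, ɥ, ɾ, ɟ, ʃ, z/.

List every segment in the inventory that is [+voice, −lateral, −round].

First, the [+voice] segments are /ʁ, r, ʐ, w, ʎ, β, m, dz, dʒ, j, ɳ, ɥ, ɾ, ɟ, z/.
Among these, [−lateral] gives /ʁ, r, ʐ, w, β, m, dz, dʒ, j, ɳ, ɥ, ɾ, ɟ, z/.
Then [−round] leaves /ʁ, r, ʐ, β, m, dz, dʒ, j, ɳ, ɾ, ɟ, z/.

ʁ, r, ʐ, β, m, dz, dʒ, j, ɳ, ɾ, ɟ, z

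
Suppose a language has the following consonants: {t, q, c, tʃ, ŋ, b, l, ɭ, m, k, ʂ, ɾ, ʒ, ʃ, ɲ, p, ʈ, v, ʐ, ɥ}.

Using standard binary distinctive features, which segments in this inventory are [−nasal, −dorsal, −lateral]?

t, tʃ, b, ʂ, ɾ, ʒ, ʃ, p, ʈ, v, ʐ

Eliminate segments failing any feature: /q, c, k, ɥ/ are [+dorsal]; /ŋ, m, ɲ/ are [+nasal]; /l, ɭ/ are [+lateral]. The remaining /t, tʃ, b, ʂ, ɾ, ʒ, ʃ, p, ʈ, v, ʐ/ satisfy [−nasal], [−dorsal], [−lateral].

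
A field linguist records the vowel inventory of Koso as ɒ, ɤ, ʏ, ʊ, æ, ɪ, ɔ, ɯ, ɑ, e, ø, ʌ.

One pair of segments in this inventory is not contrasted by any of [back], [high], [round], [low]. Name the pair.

ɤ, ʌ

On the given features, /ɤ/ and /ʌ/ have an identical profile: [+back], [-high], [-round], [-low]. No other two segments in the inventory coincide on all 4 features. (They do differ in [tense], which is not among the given features.)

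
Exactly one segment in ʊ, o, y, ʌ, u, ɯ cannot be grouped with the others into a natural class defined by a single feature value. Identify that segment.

y

/ʊ, ɯ, u, ʌ, o/ are all [+back], but /y/ (high front rounded tense vowel) is [−back]. No other single segment can be removed to leave a set sharing one feature value that the removed segment lacks, so /y/ is the odd one out.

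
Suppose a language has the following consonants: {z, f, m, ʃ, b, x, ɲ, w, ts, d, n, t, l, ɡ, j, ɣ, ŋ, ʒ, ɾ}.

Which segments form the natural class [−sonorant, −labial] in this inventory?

z, ʃ, x, ts, d, t, ɡ, ɣ, ʒ

First, the [−sonorant] segments are /z, f, ʃ, b, x, ts, d, t, ɡ, ɣ, ʒ/.
Among these, [−labial] leaves /z, ʃ, x, ts, d, t, ɡ, ɣ, ʒ/.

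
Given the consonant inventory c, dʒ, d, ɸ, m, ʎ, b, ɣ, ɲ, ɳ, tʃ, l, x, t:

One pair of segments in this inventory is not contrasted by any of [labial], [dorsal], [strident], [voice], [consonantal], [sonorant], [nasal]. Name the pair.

x, c

/x/ (voiceless velar fricative) and /c/ (voiceless palatal stop) are both [−labial], [+dorsal], [−strident], [−voice], [+consonantal], [−sonorant], [−nasal], so none of the listed features separates them. (They do differ in [continuant] and [back], which are not among the given features.) Every other pair in the inventory differs on at least one listed feature.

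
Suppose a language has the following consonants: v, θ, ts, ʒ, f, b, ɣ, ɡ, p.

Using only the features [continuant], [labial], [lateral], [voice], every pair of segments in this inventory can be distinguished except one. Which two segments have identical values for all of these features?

ɣ, ʒ

On the given features, /ɣ/ and /ʒ/ have an identical profile: [+continuant], [-labial], [-lateral], [+voice]. No other two segments in the inventory coincide on all 4 features. (They do differ in [strident], [coronal] and [dorsal], which are not among the given features.)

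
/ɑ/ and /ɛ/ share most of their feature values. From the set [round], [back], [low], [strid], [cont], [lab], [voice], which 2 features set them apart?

/ɑ/ is the low back unrounded vowel and /ɛ/ is the mid front unrounded lax vowel. Both are [-round], [-strident], [+continuant], [-labial], [+voice]. /ɑ/ is [+low] while /ɛ/ is [-low]; /ɑ/ is [+back] while /ɛ/ is [-back], so the distinguishing features are [low], [back].

[low], [back]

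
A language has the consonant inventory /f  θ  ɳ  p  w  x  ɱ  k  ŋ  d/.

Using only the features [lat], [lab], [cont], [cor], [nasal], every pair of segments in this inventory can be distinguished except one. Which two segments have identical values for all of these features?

Both /w/ and /f/ are [−lateral], [+labial], [+continuant], [−coronal], [−nasal]. Since the list omits [sonorant], [voice], [round] and [dorsal] — which do distinguish the labial-velar glide from the voiceless labiodental fricative — this pair collapses; all other pairs remain distinct.

w, f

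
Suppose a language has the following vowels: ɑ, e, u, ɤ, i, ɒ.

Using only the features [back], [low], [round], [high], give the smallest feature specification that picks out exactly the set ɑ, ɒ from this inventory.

The target set is precisely the extension of [+low] in this inventory.

[+low]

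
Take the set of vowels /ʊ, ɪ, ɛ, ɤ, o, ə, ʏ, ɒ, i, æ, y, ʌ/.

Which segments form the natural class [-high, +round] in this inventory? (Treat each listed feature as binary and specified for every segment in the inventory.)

o, ɒ

Eliminate segments failing any feature: /ʊ, ɪ, ʏ, i, y/ are [+high]; /ɛ, ɤ, ə, æ, ʌ/ are [-round]. The remaining /o, ɒ/ satisfy [-high], [+round].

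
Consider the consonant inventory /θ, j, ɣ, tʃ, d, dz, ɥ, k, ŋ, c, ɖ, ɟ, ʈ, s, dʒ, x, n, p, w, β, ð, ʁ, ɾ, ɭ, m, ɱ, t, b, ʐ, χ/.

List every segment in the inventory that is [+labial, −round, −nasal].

Eliminate segments failing any feature: /θ, j, ɣ, tʃ, d, dz, k, ŋ, c, ɖ, ɟ, ʈ, s, dʒ, x, n, ð, ʁ, ɾ, ɭ, t, ʐ, χ/ are [−labial]; /ɥ, w/ are [+round]; /m, ɱ/ are [+nasal]. The remaining /p, β, b/ satisfy [+labial], [−round], [−nasal].

p, β, b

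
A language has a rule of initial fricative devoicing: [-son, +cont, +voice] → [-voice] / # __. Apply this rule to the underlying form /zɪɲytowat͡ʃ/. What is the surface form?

[sɪɲytowat͡ʃ]

The only segment in the rule's environment that also matches [-son, +cont, +voice] is /z/. Applying [-voice] turns the voiced alveolar fricative into /s/ (voiceless alveolar fricative), giving [sɪɲytowat͡ʃ].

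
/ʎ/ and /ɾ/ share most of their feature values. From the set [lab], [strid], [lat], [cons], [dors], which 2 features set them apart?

[lateral], [dorsal]

/ʎ/ (palatal lateral approximant) and /ɾ/ (alveolar tap) agree on [−labial], [−strident], [+consonantal]. They differ on [lateral] (/ʎ/ [+], /ɾ/ [−]), [dorsal] (/ʎ/ [+], /ɾ/ [−]).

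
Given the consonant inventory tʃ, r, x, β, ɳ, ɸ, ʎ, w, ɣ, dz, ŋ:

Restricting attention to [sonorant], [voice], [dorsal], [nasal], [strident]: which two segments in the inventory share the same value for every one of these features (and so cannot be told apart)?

w, ʎ

/w/ (labial-velar glide) and /ʎ/ (palatal lateral approximant) are both [+sonorant], [+voice], [+dorsal], [−nasal], [−strident], so none of the listed features separates them. (They do differ in [lateral], [labial], [round] and [back], which are not among the given features.) Every other pair in the inventory differs on at least one listed feature.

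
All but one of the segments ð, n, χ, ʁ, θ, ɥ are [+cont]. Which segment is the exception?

n

Every segment except /n/ is [+continuant]. /n/ (alveolar nasal) is [−continuant], so it is the exception.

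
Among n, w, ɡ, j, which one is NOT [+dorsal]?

n

/n/ is the alveolar nasal, which is [-dorsal]; the rest — /ɡ, j, w/ — are [+dorsal].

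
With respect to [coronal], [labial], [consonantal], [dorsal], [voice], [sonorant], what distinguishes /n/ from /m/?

The two segments share [+consonantal], [−dorsal], [+voice], [+sonorant]. The only features from the list on which they differ: /n/ is [−labial] while /m/ is [+labial]; /n/ is [+coronal] while /m/ is [−coronal].

[labial], [coronal]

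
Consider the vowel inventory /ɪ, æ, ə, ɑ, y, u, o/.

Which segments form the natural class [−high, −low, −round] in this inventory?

Eliminate segments failing any feature: /ɪ, y, u/ are [+high]; /æ, ɑ/ are [+low]; /o/ is [+round]. The remaining /ə/ satisfy [−high], [−low], [−round].

ə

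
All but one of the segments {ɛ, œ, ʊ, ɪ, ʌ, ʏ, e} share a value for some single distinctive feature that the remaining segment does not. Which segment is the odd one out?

[tense] groups all but one: /ɪ, ɛ, œ, ʏ, ʊ, ʌ/ share [−tense] while /e/ (mid front unrounded tense vowel) alone is [+tense]. Removing any other segment would not leave a single-feature class that excludes it.

e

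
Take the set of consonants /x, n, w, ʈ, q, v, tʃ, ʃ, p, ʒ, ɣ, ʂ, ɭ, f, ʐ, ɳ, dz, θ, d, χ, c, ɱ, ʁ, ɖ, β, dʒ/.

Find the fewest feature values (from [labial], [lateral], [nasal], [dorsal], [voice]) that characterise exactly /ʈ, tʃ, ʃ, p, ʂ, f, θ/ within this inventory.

/ʈ, tʃ, ʃ, p, ʂ, f, θ/ are all [−voice], [−dorsal], and no other segment in the inventory matches both values. Dropping any one of them over-generates: [−dorsal] alone would also admit /n, v, ʒ, ɭ, …/; [−voice] alone would also admit /x, q, χ, c/. No other single listed feature picks out exactly this set either, so fewer than two features will not do.

[−voice, −dorsal]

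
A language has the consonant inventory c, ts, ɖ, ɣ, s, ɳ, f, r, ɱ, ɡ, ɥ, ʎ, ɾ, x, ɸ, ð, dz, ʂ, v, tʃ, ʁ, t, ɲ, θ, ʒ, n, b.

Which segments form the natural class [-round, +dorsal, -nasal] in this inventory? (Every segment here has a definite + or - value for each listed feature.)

Checking each segment against [-round], [+dorsal], [-nasal]: /c/ (voiceless palatal stop), /ɣ/ (voiced velar fricative), /ɡ/ (voiced velar stop), /ʎ/ (palatal lateral approximant), /x/ (voiceless velar fricative), /ʁ/ (voiced uvular fricative) satisfy every feature; every other segment in the inventory fails at least one.

c, ɣ, ɡ, ʎ, x, ʁ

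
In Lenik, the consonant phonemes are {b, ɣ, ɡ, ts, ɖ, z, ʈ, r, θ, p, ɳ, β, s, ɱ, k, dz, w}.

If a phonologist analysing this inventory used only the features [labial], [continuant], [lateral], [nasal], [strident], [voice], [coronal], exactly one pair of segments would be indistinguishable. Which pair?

β, w

/β/ (voiced bilabial fricative) and /w/ (labial-velar glide) are both [+labial], [+continuant], [-lateral], [-nasal], [-strident], [+voice], [-coronal], so none of the listed features separates them. (They do differ in [sonorant], [round] and [dorsal], which are not among the given features.) Every other pair in the inventory differs on at least one listed feature.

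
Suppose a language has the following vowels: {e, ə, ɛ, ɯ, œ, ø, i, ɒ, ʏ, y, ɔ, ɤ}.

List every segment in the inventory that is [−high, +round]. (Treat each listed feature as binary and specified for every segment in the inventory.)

œ, ø, ɒ, ɔ

Eliminate segments failing any feature: /e, ə, ɛ, ɤ/ are [−round]; /ɯ, i, ʏ, y/ are [+high]. The remaining /œ, ø, ɒ, ɔ/ satisfy [−high], [+round].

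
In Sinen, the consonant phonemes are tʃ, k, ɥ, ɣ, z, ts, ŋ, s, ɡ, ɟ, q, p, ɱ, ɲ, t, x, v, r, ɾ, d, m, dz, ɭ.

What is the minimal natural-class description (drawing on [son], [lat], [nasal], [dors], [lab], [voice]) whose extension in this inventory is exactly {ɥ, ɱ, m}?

Every target segment is [+sonorant], [+labial]; each remaining inventory member fails at least one of these. Each conjunct is needed — [+labial] alone would also admit /p, v/; [+sonorant] alone would also admit /ŋ, ɲ, r, ɾ, …/ — and no other single listed feature has exactly this extension, so two is the minimum.

[+son, +lab]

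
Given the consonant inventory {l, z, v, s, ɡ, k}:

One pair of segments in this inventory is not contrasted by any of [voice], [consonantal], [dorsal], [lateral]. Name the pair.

On the given features, /v/ and /z/ have an identical profile: [+voice], [+consonantal], [−dorsal], [−lateral]. No other two segments in the inventory coincide on all 4 features. (They do differ in [labial] and [coronal], which are not among the given features.)

v, z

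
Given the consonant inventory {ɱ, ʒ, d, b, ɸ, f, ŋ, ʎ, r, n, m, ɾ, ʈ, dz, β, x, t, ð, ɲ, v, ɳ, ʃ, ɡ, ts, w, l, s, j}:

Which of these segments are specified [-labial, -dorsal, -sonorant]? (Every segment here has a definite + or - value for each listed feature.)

ʒ, d, ʈ, dz, t, ð, ʃ, ts, s

Eliminate segments failing any feature: /ɱ, b, ɸ, f, m, β, v, w/ are [+labial]; /ŋ, ʎ, x, ɲ, ɡ, j/ are [+dorsal]; /r, n, ɾ, ɳ, l/ are [+sonorant]. The remaining /ʒ, d, ʈ, dz, t, ð, ʃ, ts, s/ satisfy [-labial], [-dorsal], [-sonorant].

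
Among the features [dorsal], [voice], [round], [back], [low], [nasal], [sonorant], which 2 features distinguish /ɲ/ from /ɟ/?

[sonorant], [nasal]

The two segments share [+dorsal], [+voice], [−round], [−back], [−low]. The only features from the list on which they differ: /ɲ/ is [+sonorant] while /ɟ/ is [−sonorant]; /ɲ/ is [+nasal] while /ɟ/ is [−nasal].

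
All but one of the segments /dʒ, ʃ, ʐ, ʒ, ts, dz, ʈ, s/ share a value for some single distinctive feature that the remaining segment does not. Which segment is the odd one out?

The remaining segments after removing /ʈ/ share [+strident]; /ʈ/ (voiceless retroflex stop) is [−strident]. For every other candidate removal, the leftover set fails to share any single feature value that the removed segment lacks.

ʈ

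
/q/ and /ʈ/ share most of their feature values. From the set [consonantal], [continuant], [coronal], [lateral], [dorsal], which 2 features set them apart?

The two segments share [+consonantal], [-continuant], [-lateral]. The only features from the list on which they differ: /q/ is [-coronal] while /ʈ/ is [+coronal]; /q/ is [+dorsal] while /ʈ/ is [-dorsal].

[coronal], [dorsal]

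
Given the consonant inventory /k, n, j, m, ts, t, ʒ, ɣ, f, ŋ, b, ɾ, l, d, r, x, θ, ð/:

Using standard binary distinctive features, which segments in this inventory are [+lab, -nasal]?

f, b

Checking each segment against [+labial], [-nasal]: /f/ (voiceless labiodental fricative), /b/ (voiced bilabial stop) satisfy every feature; every other segment in the inventory fails at least one.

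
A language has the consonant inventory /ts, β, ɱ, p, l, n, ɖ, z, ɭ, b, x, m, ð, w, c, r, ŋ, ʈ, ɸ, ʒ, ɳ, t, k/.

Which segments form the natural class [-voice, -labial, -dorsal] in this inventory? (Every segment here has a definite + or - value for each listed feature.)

Eliminate segments failing any feature: /β, ɱ, l, n, ɖ, z, ɭ, b, m, ð, w, r, ŋ, ʒ, ɳ/ are [+voice]; /p, ɸ/ are [+labial]; /x, c, k/ are [+dorsal]. The remaining /ts, ʈ, t/ satisfy [-voice], [-labial], [-dorsal].

ts, ʈ, t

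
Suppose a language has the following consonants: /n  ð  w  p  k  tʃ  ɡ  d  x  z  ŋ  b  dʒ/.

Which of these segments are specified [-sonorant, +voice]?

Eliminate segments failing any feature: /n, w, ŋ/ are [+sonorant]; /p, k, tʃ, x/ are [-voice]. The remaining /ð, ɡ, d, z, b, dʒ/ satisfy [-sonorant], [+voice].

ð, ɡ, d, z, b, dʒ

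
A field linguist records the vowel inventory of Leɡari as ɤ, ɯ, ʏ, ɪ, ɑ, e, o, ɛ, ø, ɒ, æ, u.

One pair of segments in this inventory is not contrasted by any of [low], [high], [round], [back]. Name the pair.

e, ɛ

Both /e/ and /ɛ/ are [−low], [−high], [−round], [−back]. Since the list omits [tense] — which does distinguish the mid front unrounded tense vowel from the mid front unrounded lax vowel — this pair collapses; all other pairs remain distinct.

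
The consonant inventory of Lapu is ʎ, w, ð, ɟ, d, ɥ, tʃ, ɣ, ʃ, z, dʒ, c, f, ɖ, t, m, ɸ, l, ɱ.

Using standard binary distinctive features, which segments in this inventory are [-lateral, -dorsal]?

ð, d, tʃ, ʃ, z, dʒ, f, ɖ, t, m, ɸ, ɱ

Eliminate segments failing any feature: /ʎ, l/ are [+lateral]; /w, ɟ, ɥ, ɣ, c/ are [+dorsal]. The remaining /ð, d, tʃ, ʃ, z, dʒ, f, ɖ, t, m, ɸ, ɱ/ satisfy [-lateral], [-dorsal].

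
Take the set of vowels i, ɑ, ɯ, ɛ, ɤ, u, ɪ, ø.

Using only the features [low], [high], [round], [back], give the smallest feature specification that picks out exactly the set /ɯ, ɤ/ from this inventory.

[−low, +back, −round]

/ɯ, ɤ/ are all [−low], [+back], [−round], and no other segment in the inventory matches all three values. Dropping any one of them over-generates: [+back, −round] alone would also admit /ɑ/; [−low, −round] alone would also admit /i, ɛ, ɪ/; [−low, +back] alone would also admit /u/. No other combination of two listed features picks out exactly this set either, so fewer than three features will not do.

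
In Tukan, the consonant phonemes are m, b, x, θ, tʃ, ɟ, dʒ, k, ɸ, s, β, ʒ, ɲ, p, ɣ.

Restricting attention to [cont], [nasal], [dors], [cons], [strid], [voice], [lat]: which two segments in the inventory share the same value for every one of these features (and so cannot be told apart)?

θ, ɸ

Both /θ/ and /ɸ/ are [+continuant], [-nasal], [-dorsal], [+consonantal], [-strident], [-voice], [-lateral]. Since the list omits [labial] and [coronal] — which do distinguish the voiceless dental fricative from the voiceless bilabial fricative — this pair collapses; all other pairs remain distinct.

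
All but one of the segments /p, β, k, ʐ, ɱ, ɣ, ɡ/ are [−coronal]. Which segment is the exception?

Every segment except /ʐ/ is [−coronal]. /ʐ/ (voiced retroflex fricative) is [+coronal], so it is the exception.

ʐ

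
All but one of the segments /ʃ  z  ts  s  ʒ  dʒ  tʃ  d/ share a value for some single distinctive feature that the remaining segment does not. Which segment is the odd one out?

d

[strident] groups all but one: /ʒ, s, z, dʒ, ʃ, ts, tʃ/ share [+strident] while /d/ (voiced alveolar stop) alone is [-strident]. Removing any other segment would not leave a single-feature class that excludes it.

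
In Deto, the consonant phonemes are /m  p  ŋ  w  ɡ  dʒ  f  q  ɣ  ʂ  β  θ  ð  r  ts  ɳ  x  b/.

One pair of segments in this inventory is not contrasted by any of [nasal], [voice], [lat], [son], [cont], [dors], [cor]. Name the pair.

/ʂ/ (voiceless retroflex fricative) and /θ/ (voiceless dental fricative) are both [−nasal], [−voice], [−lateral], [−sonorant], [+continuant], [−dorsal], [+coronal], so none of the listed features separates them. (They do differ in [strident], [anterior] and [distributed], which are not among the given features.) Every other pair in the inventory differs on at least one listed feature.

ʂ, θ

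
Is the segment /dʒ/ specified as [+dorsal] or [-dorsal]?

As the voiced postalveolar affricate, /dʒ/ is [-dorsal].

[-dorsal]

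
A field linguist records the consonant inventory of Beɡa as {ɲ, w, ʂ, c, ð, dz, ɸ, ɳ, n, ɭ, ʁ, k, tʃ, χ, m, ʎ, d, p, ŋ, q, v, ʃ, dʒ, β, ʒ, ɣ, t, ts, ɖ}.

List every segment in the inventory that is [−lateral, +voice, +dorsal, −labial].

ɲ, ʁ, ŋ, ɣ

Checking each segment against [−lateral], [+voice], [+dorsal], [−labial]: /ɲ/ (palatal nasal), /ʁ/ (voiced uvular fricative), /ŋ/ (velar nasal), /ɣ/ (voiced velar fricative) satisfy every feature; every other segment in the inventory fails at least one.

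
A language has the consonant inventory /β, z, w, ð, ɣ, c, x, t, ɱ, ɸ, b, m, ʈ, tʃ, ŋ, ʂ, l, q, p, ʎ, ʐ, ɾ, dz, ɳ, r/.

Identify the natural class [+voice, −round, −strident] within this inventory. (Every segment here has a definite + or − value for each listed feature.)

β, ð, ɣ, ɱ, b, m, ŋ, l, ʎ, ɾ, ɳ, r

The [+voice] segments are /β, z, w, ð, ɣ, ɱ, b, m, ŋ, l, ʎ, ʐ, ɾ, dz, ɳ, r/.
Intersecting with [−round] gives /β, z, ð, ɣ, ɱ, b, m, ŋ, l, ʎ, ʐ, ɾ, dz, ɳ, r/.
Then [−strident] leaves /β, ð, ɣ, ɱ, b, m, ŋ, l, ʎ, ɾ, ɳ, r/.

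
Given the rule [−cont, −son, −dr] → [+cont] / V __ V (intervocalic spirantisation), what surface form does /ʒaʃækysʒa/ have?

/k/ satisfies [−cont, −son, −dr] and sits in V __ V. The [+continuant] counterpart of the voiceless velar stop is /x/. Other segments in /ʒaʃækysʒa/ either fail the structural description or are not in the environment, so the surface form is [ʒaʃæxysʒa].

[ʒaʃæxysʒa]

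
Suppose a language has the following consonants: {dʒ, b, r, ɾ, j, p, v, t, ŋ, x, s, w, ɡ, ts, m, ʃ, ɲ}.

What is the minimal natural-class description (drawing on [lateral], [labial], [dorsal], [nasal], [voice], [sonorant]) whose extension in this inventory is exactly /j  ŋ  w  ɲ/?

The class [+sonorant], [+dorsal] has exactly /j, ŋ, w, ɲ/ as its extension in this inventory. No smaller conjunction from the listed features achieves this: [+dorsal] alone would also admit /x, ɡ/; [+sonorant] alone would also admit /r, ɾ, m/; and checking the remaining single features turns up none with this extension.

[+sonorant, +dorsal]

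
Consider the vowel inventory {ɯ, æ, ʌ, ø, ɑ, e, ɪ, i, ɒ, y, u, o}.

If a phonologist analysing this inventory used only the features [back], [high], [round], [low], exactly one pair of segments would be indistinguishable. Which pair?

Both /i/ and /ɪ/ are [-back], [+high], [-round], [-low]. Since the list omits [tense] — which does distinguish the high front unrounded tense vowel from the high front unrounded lax vowel — this pair collapses; all other pairs remain distinct.

i, ɪ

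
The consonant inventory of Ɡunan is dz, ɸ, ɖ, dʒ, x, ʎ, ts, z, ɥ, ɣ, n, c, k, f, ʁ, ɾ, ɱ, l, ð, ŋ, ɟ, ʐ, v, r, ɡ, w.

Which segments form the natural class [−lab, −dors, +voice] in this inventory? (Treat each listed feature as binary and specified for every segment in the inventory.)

dz, ɖ, dʒ, z, n, ɾ, l, ð, ʐ, r

The [−labial] segments are /dz, ɖ, dʒ, x, ʎ, ts, z, ɣ, n, c, k, ʁ, ɾ, l, ð, ŋ, ɟ, ʐ, r, ɡ/.
Then [−dorsal] gives /dz, ɖ, dʒ, ts, z, n, ɾ, l, ð, ʐ, r/.
Among these, [+voice] leaves /dz, ɖ, dʒ, z, n, ɾ, l, ð, ʐ, r/.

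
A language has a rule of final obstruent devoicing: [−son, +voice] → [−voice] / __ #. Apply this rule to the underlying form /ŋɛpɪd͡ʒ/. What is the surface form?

The only segment in the rule's environment that also matches [−son, +voice] is /d͡ʒ/. Applying [−voice] turns the voiced postalveolar affricate into /t͡ʃ/ (voiceless postalveolar affricate), giving [ŋɛpɪt͡ʃ].

[ŋɛpɪt͡ʃ]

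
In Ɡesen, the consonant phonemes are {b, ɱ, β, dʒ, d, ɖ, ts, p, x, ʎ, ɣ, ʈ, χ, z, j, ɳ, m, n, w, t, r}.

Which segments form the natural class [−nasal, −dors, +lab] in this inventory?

Eliminate segments failing any feature: /ɱ, ɳ, m, n/ are [+nasal]; /dʒ, d, ɖ, ts, ʈ, z, t, r/ are [−labial]; /x, ʎ, ɣ, χ, j, w/ are [+dorsal]. The remaining /b, β, p/ satisfy [−nasal], [−dorsal], [+labial].

b, β, p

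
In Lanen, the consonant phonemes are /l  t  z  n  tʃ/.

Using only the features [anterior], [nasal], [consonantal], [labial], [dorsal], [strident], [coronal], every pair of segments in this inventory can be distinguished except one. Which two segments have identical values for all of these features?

t, l

/t/ (voiceless alveolar stop) and /l/ (alveolar lateral approximant) are both [+anterior], [-nasal], [+consonantal], [-labial], [-dorsal], [-strident], [+coronal], so none of the listed features separates them. (They do differ in [sonorant], [voice] and [lateral], which are not among the given features.) Every other pair in the inventory differs on at least one listed feature.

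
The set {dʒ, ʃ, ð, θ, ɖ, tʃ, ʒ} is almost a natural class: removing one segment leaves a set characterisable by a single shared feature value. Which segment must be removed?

[distributed] groups all but one: /θ, ʒ, tʃ, dʒ, ʃ, ð/ share [+distributed] while /ɖ/ (voiced retroflex stop) alone is [−distributed]. Removing any other segment would not leave a single-feature class that excludes it.

ɖ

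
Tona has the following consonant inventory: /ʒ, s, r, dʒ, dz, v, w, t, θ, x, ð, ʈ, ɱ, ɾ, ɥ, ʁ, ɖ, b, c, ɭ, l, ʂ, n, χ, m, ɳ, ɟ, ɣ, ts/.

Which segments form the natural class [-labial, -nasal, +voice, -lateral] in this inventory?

Checking each segment against [-labial], [-nasal], [+voice], [-lateral]: /ʒ/ (voiced postalveolar fricative), /r/ (alveolar trill), /dʒ/ (voiced postalveolar affricate), /dz/ (voiced alveolar affricate), /ð/ (voiced dental fricative), /ɾ/ (alveolar tap), among others, satisfy every feature; every other segment in the inventory fails at least one.

ʒ, r, dʒ, dz, ð, ɾ, ʁ, ɖ, ɟ, ɣ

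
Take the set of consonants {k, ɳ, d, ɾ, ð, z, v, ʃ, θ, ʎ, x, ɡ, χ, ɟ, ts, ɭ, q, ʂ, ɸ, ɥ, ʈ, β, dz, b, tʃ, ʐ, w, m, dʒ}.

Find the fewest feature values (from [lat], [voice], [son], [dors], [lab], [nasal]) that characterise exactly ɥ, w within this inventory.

[+lab, +dors]

The class [+labial], [+dorsal] has exactly /ɥ, w/ as its extension in this inventory. No smaller conjunction from the listed features achieves this: [+dorsal] alone would also admit /k, ʎ, x, ɡ, …/; [+labial] alone would also admit /v, ɸ, β, b, …/; and checking the remaining single features turns up none with this extension.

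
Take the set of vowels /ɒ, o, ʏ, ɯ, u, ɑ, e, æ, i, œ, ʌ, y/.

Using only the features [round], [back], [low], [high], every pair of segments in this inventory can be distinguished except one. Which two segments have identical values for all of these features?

/ʏ/ (high front rounded lax vowel) and /y/ (high front rounded tense vowel) are both [+round], [-back], [-low], [+high], so none of the listed features separates them. (They do differ in [tense], which is not among the given features.) Every other pair in the inventory differs on at least one listed feature.

ʏ, y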